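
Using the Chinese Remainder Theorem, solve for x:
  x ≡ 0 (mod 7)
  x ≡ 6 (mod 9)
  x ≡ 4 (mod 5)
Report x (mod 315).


Moduli 7, 9, 5 are pairwise coprime; by CRT there is a unique solution modulo M = 7 · 9 · 5 = 315.
Solve pairwise, accumulating the modulus:
  Start with x ≡ 0 (mod 7).
  Combine with x ≡ 6 (mod 9): since gcd(7, 9) = 1, we get a unique residue mod 63.
    Write x = 0 + 7·t and substitute into x ≡ 6 (mod 9): 7·t ≡ 6 − 0 = 6 (mod 9).
    The inverse of 7 mod 9 is 4 (since 7·4 = 28 = 3·9 + 1), so t ≡ 4·6 = 24 ≡ 6 (mod 9).
    Then x = 0 + 7·6 = 42, valid modulo lcm(7, 9) = 63: x ≡ 42 (mod 63).
  Combine with x ≡ 4 (mod 5): since gcd(63, 5) = 1, we get a unique residue mod 315.
    Write x = 42 + 63·t and substitute into x ≡ 4 (mod 5): 63·t ≡ 4 − 42 = -38 (mod 5).
    Reduce coefficients mod 5: 3·t ≡ 2 (mod 5).
    The inverse of 3 mod 5 is 2 (since 3·2 = 6 = 1·5 + 1), so t ≡ 2·2 = 4 ≡ 4 (mod 5).
    Then x = 42 + 63·4 = 294, valid modulo lcm(63, 5) = 315: x ≡ 294 (mod 315).
Verify: 294 mod 7 = 0 ✓, 294 mod 9 = 6 ✓, 294 mod 5 = 4 ✓.

x ≡ 294 (mod 315).


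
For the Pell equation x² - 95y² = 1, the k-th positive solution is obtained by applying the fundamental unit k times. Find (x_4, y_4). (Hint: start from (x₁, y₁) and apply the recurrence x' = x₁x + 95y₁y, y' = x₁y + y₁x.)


Step 1: Find the fundamental solution (x₁, y₁) of x² - 95y² = 1.
  Expand √95 as a continued fraction. a₀ = ⌊√95⌋ = 9; iterate m_{k+1} = d_k·a_k − m_k, d_{k+1} = (95 − m_{k+1}²)/d_k, a_{k+1} = ⌊(a₀ + m_{k+1})/d_{k+1}⌋ (starting m₀ = 0, d₀ = 1), with convergents p_k = a_k·p_{k-1} + p_{k-2}, q_k = a_k·q_{k-1} + q_{k-2} (p₋₁ = 1, q₋₁ = 0):
  k = 0: a₀ = 9; p₀/q₀ = 9/1; p₀² − 95·q₀² = 81 − 95 = -14.
  k = 1: m = 9, d = 14, a = ⌊(9 + 9)/14⌋ = 1; p/q = (1·9 + 1)/(1·1 + 0) = 10/1; p² − 95·q² = 100 − 95 = 5.
  k = 2: m = 5, d = 5, a = ⌊(9 + 5)/5⌋ = 2; p/q = (2·10 + 9)/(2·1 + 1) = 29/3; p² − 95·q² = 841 − 855 = -14.
  k = 3: m = 5, d = 14, a = ⌊(9 + 5)/14⌋ = 1; p/q = (1·29 + 10)/(1·3 + 1) = 39/4; p² − 95·q² = 1521 − 1520 = 1.
  The first convergent with p² − 95·q² = 1 gives the fundamental solution (x₁, y₁) = (39, 4).
Step 2: Apply the recurrence (x_{n+1}, y_{n+1}) = (x₁x_n + 95y₁y_n, x₁y_n + y₁x_n) repeatedly.
  From (x_1, y_1) = (39, 4): x_2 = 39·39 + 95·4·4 = 3041; y_2 = 39·4 + 4·39 = 312.
  From (x_2, y_2) = (3041, 312): x_3 = 39·3041 + 95·4·312 = 237159; y_3 = 39·312 + 4·3041 = 24332.
  From (x_3, y_3) = (237159, 24332): x_4 = 39·237159 + 95·4·24332 = 18495361; y_4 = 39·24332 + 4·237159 = 1897584.
Step 3: Verify x_4² - 95·y_4² = 342078378520321 - 342078378520320 = 1 (should be 1). ✓

(x_1, y_1) = (39, 4); (x_4, y_4) = (18495361, 1897584).


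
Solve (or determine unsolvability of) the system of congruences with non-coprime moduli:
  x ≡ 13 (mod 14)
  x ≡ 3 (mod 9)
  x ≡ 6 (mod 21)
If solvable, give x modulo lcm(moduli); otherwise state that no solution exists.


Moduli 14, 9, 21 are not pairwise coprime, so CRT works modulo lcm(m_i) when all pairwise compatibility conditions hold.
Pairwise compatibility: gcd(m_i, m_j) must divide a_i - a_j for every pair.
Merge one congruence at a time:
  Start: x ≡ 13 (mod 14).
  Combine with x ≡ 3 (mod 9): gcd(14, 9) = 1; 3 - 13 = -10, which IS divisible by 1, so compatible.
    Write x = 13 + 14·t and substitute into x ≡ 3 (mod 9): 14·t ≡ 3 − 13 = -10 (mod 9).
    Reduce coefficients mod 9: 5·t ≡ 8 (mod 9).
    The inverse of 5 mod 9 is 2 (since 5·2 = 10 = 1·9 + 1), so t ≡ 2·8 = 16 ≡ 7 (mod 9).
    Then x = 13 + 14·7 = 111, valid modulo lcm(14, 9) = 126: x ≡ 111 (mod 126).
  Combine with x ≡ 6 (mod 21): gcd(126, 21) = 21; 6 - 111 = -105, which IS divisible by 21, so compatible.
    Write x = 111 + 126·t and substitute into x ≡ 6 (mod 21): 126·t ≡ 6 − 111 = -105 (mod 21).
    Divide the congruence (and modulus) by g = 21: 6·t ≡ -5 (mod 1).
    Modulo 1 every t works; take t = 0.
    Then x = 111 + 126·0 = 111, valid modulo lcm(126, 21) = 126: x ≡ 111 (mod 126).
Verify: 111 mod 14 = 13, 111 mod 9 = 3, 111 mod 21 = 6.

x ≡ 111 (mod 126).


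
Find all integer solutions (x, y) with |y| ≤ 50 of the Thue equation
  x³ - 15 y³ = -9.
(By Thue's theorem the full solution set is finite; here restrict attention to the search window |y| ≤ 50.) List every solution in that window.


The equation is x³ - 15y³ = -9. For fixed y, x³ = 15·y³ − 9, so a solution requires the RHS to be a perfect cube.
Strategy: iterate y from -50 to 50, compute RHS = 15·y³ − 9, and check whether it is a (positive or negative) perfect cube.
Check small values of y:
  y = 0: RHS = -9 is not a perfect cube.
  y = 1: RHS = 6 is not a perfect cube.
  y = -1: RHS = -24 is not a perfect cube.
  y = 2: RHS = 111 is not a perfect cube.
  y = -2: RHS = -129 is not a perfect cube.
  y = 3: RHS = 396 is not a perfect cube.
  y = -3: RHS = -414 is not a perfect cube.
Continuing the search up to |y| = 50 finds no solutions either.
No (x, y) in the scanned range satisfies the equation.

No integer solutions with |y| ≤ 50.


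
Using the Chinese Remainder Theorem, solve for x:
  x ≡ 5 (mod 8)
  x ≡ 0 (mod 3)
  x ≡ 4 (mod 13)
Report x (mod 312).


Moduli 8, 3, 13 are pairwise coprime; by CRT there is a unique solution modulo M = 8 · 3 · 13 = 312.
Solve pairwise, accumulating the modulus:
  Start with x ≡ 5 (mod 8).
  Combine with x ≡ 0 (mod 3): since gcd(8, 3) = 1, we get a unique residue mod 24.
    Write x = 5 + 8·t and substitute into x ≡ 0 (mod 3): 8·t ≡ 0 − 5 = -5 (mod 3).
    Reduce coefficients mod 3: 2·t ≡ 1 (mod 3).
    The inverse of 2 mod 3 is 2 (since 2·2 = 4 = 1·3 + 1), so t ≡ 2·1 = 2 ≡ 2 (mod 3).
    Then x = 5 + 8·2 = 21, valid modulo lcm(8, 3) = 24: x ≡ 21 (mod 24).
  Combine with x ≡ 4 (mod 13): since gcd(24, 13) = 1, we get a unique residue mod 312.
    Write x = 21 + 24·t and substitute into x ≡ 4 (mod 13): 24·t ≡ 4 − 21 = -17 (mod 13).
    Reduce coefficients mod 13: 11·t ≡ 9 (mod 13).
    The inverse of 11 mod 13 is 6 (since 11·6 = 66 = 5·13 + 1), so t ≡ 6·9 = 54 ≡ 2 (mod 13).
    Then x = 21 + 24·2 = 69, valid modulo lcm(24, 13) = 312: x ≡ 69 (mod 312).
Verify: 69 mod 8 = 5 ✓, 69 mod 3 = 0 ✓, 69 mod 13 = 4 ✓.

x ≡ 69 (mod 312).


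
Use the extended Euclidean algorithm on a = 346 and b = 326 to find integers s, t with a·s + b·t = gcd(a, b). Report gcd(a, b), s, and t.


Euclidean algorithm on (346, 326) — divide until remainder is 0:
  346 = 1 · 326 + 20
  326 = 16 · 20 + 6
  20 = 3 · 6 + 2
  6 = 3 · 2 + 0
gcd(346, 326) = 2.
Track Bezout coefficients alongside the remainders: start with r₀ = 346 = a·1 + b·0 (s = 1, t = 0) and r₁ = 326 = a·0 + b·1 (s = 0, t = 1); each new remainder r_{k+1} = r_{k-1} − q_k·r_k inherits s_{k+1} = s_{k-1} − q_k·s_k, t_{k+1} = t_{k-1} − q_k·t_k, so r_k = a·s_k + b·t_k at every step:
  q = 1: r = 20, s = 1 − 1·0 = 1, t = 0 − 1·1 = -1  (check: 346·1 + 326·(-1) = 20)
  q = 16: r = 6, s = 0 − 16·1 = -16, t = 1 − 16·(-1) = 17  (check: 346·(-16) + 326·17 = 6)
  q = 3: r = 2, s = 1 − 3·(-16) = 49, t = -1 − 3·17 = -52  (check: 346·49 + 326·(-52) = 2)
The row with r = 2 (the gcd) gives the Bezout coefficients s = 49, t = -52.
Result: 346 · (49) + 326 · (-52) = 2.

gcd(346, 326) = 2; s = 49, t = -52 (check: 346·49 + 326·(-52) = 2).


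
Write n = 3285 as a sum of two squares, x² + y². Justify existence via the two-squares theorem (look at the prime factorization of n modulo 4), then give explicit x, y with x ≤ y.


Step 1: Factor n = 3285 = 3^2 · 5 · 73.
Step 2: Check the mod-4 condition on each prime factor: 3 ≡ 3 (mod 4), exponent 2 (must be even); 5 ≡ 1 (mod 4), exponent 1; 73 ≡ 1 (mod 4), exponent 1.
All primes ≡ 3 (mod 4) appear to even exponent (or don't appear), so by the two-squares theorem n IS expressible as a sum of two squares.
Step 3: Build a representation. Group n = k² · m with k = 3 and m = 5 · 73 = 365 (a product of primes ≡ 1 (mod 4)); a representation of m scales to one of n via (k·x)² + (k·y)² = k²(x² + y²). Each prime p ≡ 1 (mod 4) is itself a sum of two squares; find a² by testing p − a² for a perfect square:
  5: 5 − 1² = 4 = 2² ⇒ 5 = 1² + 2².
  73: 73 − 1² = 72, 73 − 2² = 69, 73 − 3² = 64 = 8² ⇒ 73 = 3² + 8².
  Combine using the Brahmagupta–Fibonacci identity (a² + b²)(c² + d²) = (ac − bd)² + (ad + bc)² = (ac + bd)² + (ad − bc)²:
  5 · 73 = 365: from (1² + 2²)(3² + 8²), take (1·3 − 2·8, 1·8 + 2·3) = (3 − 16, 8 + 6) = (-13, 14); dropping signs (only squares matter) gives (13, 14); check 13² + 14² = 169 + 196 = 365 ✓.
  Scale by k = 3: (3·13, 3·14) = (39, 42).
Step 4: Order so x ≤ y and verify: 39² + 42² = 1521 + 1764 = 3285 = n. ✓

n = 3285 = 39² + 42² (one valid representation with x ≤ y).


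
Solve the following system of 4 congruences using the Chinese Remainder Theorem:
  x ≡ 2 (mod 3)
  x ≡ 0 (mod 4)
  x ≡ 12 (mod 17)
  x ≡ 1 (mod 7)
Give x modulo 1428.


Product of moduli M = 3 · 4 · 17 · 7 = 1428.
Merge one congruence at a time:
  Start: x ≡ 2 (mod 3).
  Combine with x ≡ 0 (mod 4); new modulus lcm = 12.
    Write x = 2 + 3·t and substitute into x ≡ 0 (mod 4): 3·t ≡ 0 − 2 = -2 (mod 4).
    Reduce coefficients mod 4: 3·t ≡ 2 (mod 4).
    The inverse of 3 mod 4 is 3 (since 3·3 = 9 = 2·4 + 1), so t ≡ 3·2 = 6 ≡ 2 (mod 4).
    Then x = 2 + 3·2 = 8, valid modulo lcm(3, 4) = 12: x ≡ 8 (mod 12).
  Combine with x ≡ 12 (mod 17); new modulus lcm = 204.
    Write x = 8 + 12·t and substitute into x ≡ 12 (mod 17): 12·t ≡ 12 − 8 = 4 (mod 17).
    The inverse of 12 mod 17 is 10 (since 12·10 = 120 = 7·17 + 1), so t ≡ 10·4 = 40 ≡ 6 (mod 17).
    Then x = 8 + 12·6 = 80, valid modulo lcm(12, 17) = 204: x ≡ 80 (mod 204).
  Combine with x ≡ 1 (mod 7); new modulus lcm = 1428.
    Write x = 80 + 204·t and substitute into x ≡ 1 (mod 7): 204·t ≡ 1 − 80 = -79 (mod 7).
    Reduce coefficients mod 7: 1·t ≡ 5 (mod 7).
    So t ≡ 5 (mod 7).
    Then x = 80 + 204·5 = 1100, valid modulo lcm(204, 7) = 1428: x ≡ 1100 (mod 1428).
Verify against each original: 1100 mod 3 = 2, 1100 mod 4 = 0, 1100 mod 17 = 12, 1100 mod 7 = 1.

x ≡ 1100 (mod 1428).


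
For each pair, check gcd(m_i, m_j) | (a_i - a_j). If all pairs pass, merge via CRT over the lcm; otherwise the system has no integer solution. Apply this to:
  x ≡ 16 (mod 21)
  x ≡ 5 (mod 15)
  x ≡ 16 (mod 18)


Moduli 21, 15, 18 are not pairwise coprime, so CRT works modulo lcm(m_i) when all pairwise compatibility conditions hold.
Pairwise compatibility: gcd(m_i, m_j) must divide a_i - a_j for every pair.
Merge one congruence at a time:
  Start: x ≡ 16 (mod 21).
  Combine with x ≡ 5 (mod 15): gcd(21, 15) = 3, and 5 - 16 = -11 is NOT divisible by 3.
    ⇒ system is inconsistent (no integer solution).

No solution (the system is inconsistent).


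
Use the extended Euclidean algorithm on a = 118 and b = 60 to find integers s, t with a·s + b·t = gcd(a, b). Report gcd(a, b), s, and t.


Euclidean algorithm on (118, 60) — divide until remainder is 0:
  118 = 1 · 60 + 58
  60 = 1 · 58 + 2
  58 = 29 · 2 + 0
gcd(118, 60) = 2.
Track Bezout coefficients alongside the remainders: start with r₀ = 118 = a·1 + b·0 (s = 1, t = 0) and r₁ = 60 = a·0 + b·1 (s = 0, t = 1); each new remainder r_{k+1} = r_{k-1} − q_k·r_k inherits s_{k+1} = s_{k-1} − q_k·s_k, t_{k+1} = t_{k-1} − q_k·t_k, so r_k = a·s_k + b·t_k at every step:
  q = 1: r = 58, s = 1 − 1·0 = 1, t = 0 − 1·1 = -1  (check: 118·1 + 60·(-1) = 58)
  q = 1: r = 2, s = 0 − 1·1 = -1, t = 1 − 1·(-1) = 2  (check: 118·(-1) + 60·2 = 2)
The row with r = 2 (the gcd) gives the Bezout coefficients s = -1, t = 2.
Result: 118 · (-1) + 60 · (2) = 2.

gcd(118, 60) = 2; s = -1, t = 2 (check: 118·(-1) + 60·2 = 2).


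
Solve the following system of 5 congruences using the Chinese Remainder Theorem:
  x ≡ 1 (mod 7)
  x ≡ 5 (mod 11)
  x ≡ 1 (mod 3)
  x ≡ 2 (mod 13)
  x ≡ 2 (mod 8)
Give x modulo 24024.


Product of moduli M = 7 · 11 · 3 · 13 · 8 = 24024.
Merge one congruence at a time:
  Start: x ≡ 1 (mod 7).
  Combine with x ≡ 5 (mod 11); new modulus lcm = 77.
    Write x = 1 + 7·t and substitute into x ≡ 5 (mod 11): 7·t ≡ 5 − 1 = 4 (mod 11).
    The inverse of 7 mod 11 is 8 (since 7·8 = 56 = 5·11 + 1), so t ≡ 8·4 = 32 ≡ 10 (mod 11).
    Then x = 1 + 7·10 = 71, valid modulo lcm(7, 11) = 77: x ≡ 71 (mod 77).
  Combine with x ≡ 1 (mod 3); new modulus lcm = 231.
    Write x = 71 + 77·t and substitute into x ≡ 1 (mod 3): 77·t ≡ 1 − 71 = -70 (mod 3).
    Reduce coefficients mod 3: 2·t ≡ 2 (mod 3).
    The inverse of 2 mod 3 is 2 (since 2·2 = 4 = 1·3 + 1), so t ≡ 2·2 = 4 ≡ 1 (mod 3).
    Then x = 71 + 77·1 = 148, valid modulo lcm(77, 3) = 231: x ≡ 148 (mod 231).
  Combine with x ≡ 2 (mod 13); new modulus lcm = 3003.
    Write x = 148 + 231·t and substitute into x ≡ 2 (mod 13): 231·t ≡ 2 − 148 = -146 (mod 13).
    Reduce coefficients mod 13: 10·t ≡ 10 (mod 13).
    The inverse of 10 mod 13 is 4 (since 10·4 = 40 = 3·13 + 1), so t ≡ 4·10 = 40 ≡ 1 (mod 13).
    Then x = 148 + 231·1 = 379, valid modulo lcm(231, 13) = 3003: x ≡ 379 (mod 3003).
  Combine with x ≡ 2 (mod 8); new modulus lcm = 24024.
    Write x = 379 + 3003·t and substitute into x ≡ 2 (mod 8): 3003·t ≡ 2 − 379 = -377 (mod 8).
    Reduce coefficients mod 8: 3·t ≡ 7 (mod 8).
    The inverse of 3 mod 8 is 3 (since 3·3 = 9 = 1·8 + 1), so t ≡ 3·7 = 21 ≡ 5 (mod 8).
    Then x = 379 + 3003·5 = 15394, valid modulo lcm(3003, 8) = 24024: x ≡ 15394 (mod 24024).
Verify against each original: 15394 mod 7 = 1, 15394 mod 11 = 5, 15394 mod 3 = 1, 15394 mod 13 = 2, 15394 mod 8 = 2.

x ≡ 15394 (mod 24024).


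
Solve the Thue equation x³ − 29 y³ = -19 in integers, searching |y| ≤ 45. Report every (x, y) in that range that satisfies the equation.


The equation is x³ - 29y³ = -19. For fixed y, x³ = 29·y³ − 19, so a solution requires the RHS to be a perfect cube.
Strategy: iterate y from -45 to 45, compute RHS = 29·y³ − 19, and check whether it is a (positive or negative) perfect cube.
Check small values of y:
  y = 0: RHS = -19 is not a perfect cube.
  y = 1: RHS = 10 is not a perfect cube.
  y = -1: RHS = -48 is not a perfect cube.
  y = 2: RHS = 213 is not a perfect cube.
  y = -2: RHS = -251 is not a perfect cube.
  y = 3: RHS = 764 is not a perfect cube.
  y = -3: RHS = -802 is not a perfect cube.
Continuing the search up to |y| = 45 finds no solutions either.
No (x, y) in the scanned range satisfies the equation.

No integer solutions with |y| ≤ 45.


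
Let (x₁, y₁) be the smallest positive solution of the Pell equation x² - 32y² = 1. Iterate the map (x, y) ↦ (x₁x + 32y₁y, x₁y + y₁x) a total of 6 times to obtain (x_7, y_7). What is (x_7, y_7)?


Step 1: Find the fundamental solution (x₁, y₁) of x² - 32y² = 1.
  Expand √32 as a continued fraction. a₀ = ⌊√32⌋ = 5; iterate m_{k+1} = d_k·a_k − m_k, d_{k+1} = (32 − m_{k+1}²)/d_k, a_{k+1} = ⌊(a₀ + m_{k+1})/d_{k+1}⌋ (starting m₀ = 0, d₀ = 1), with convergents p_k = a_k·p_{k-1} + p_{k-2}, q_k = a_k·q_{k-1} + q_{k-2} (p₋₁ = 1, q₋₁ = 0):
  k = 0: a₀ = 5; p₀/q₀ = 5/1; p₀² − 32·q₀² = 25 − 32 = -7.
  k = 1: m = 5, d = 7, a = ⌊(5 + 5)/7⌋ = 1; p/q = (1·5 + 1)/(1·1 + 0) = 6/1; p² − 32·q² = 36 − 32 = 4.
  k = 2: m = 2, d = 4, a = ⌊(5 + 2)/4⌋ = 1; p/q = (1·6 + 5)/(1·1 + 1) = 11/2; p² − 32·q² = 121 − 128 = -7.
  k = 3: m = 2, d = 7, a = ⌊(5 + 2)/7⌋ = 1; p/q = (1·11 + 6)/(1·2 + 1) = 17/3; p² − 32·q² = 289 − 288 = 1.
  The first convergent with p² − 32·q² = 1 gives the fundamental solution (x₁, y₁) = (17, 3).
Step 2: Apply the recurrence (x_{n+1}, y_{n+1}) = (x₁x_n + 32y₁y_n, x₁y_n + y₁x_n) repeatedly.
  From (x_1, y_1) = (17, 3): x_2 = 17·17 + 32·3·3 = 577; y_2 = 17·3 + 3·17 = 102.
  From (x_2, y_2) = (577, 102): x_3 = 17·577 + 32·3·102 = 19601; y_3 = 17·102 + 3·577 = 3465.
  From (x_3, y_3) = (19601, 3465): x_4 = 17·19601 + 32·3·3465 = 665857; y_4 = 17·3465 + 3·19601 = 117708.
  From (x_4, y_4) = (665857, 117708): x_5 = 17·665857 + 32·3·117708 = 22619537; y_5 = 17·117708 + 3·665857 = 3998607.
  From (x_5, y_5) = (22619537, 3998607): x_6 = 17·22619537 + 32·3·3998607 = 768398401; y_6 = 17·3998607 + 3·22619537 = 135834930.
  From (x_6, y_6) = (768398401, 135834930): x_7 = 17·768398401 + 32·3·135834930 = 26102926097; y_7 = 17·135834930 + 3·768398401 = 4614389013.
Step 3: Verify x_7² - 32·y_7² = 681362750825443653409 - 681362750825443653408 = 1 (should be 1). ✓

(x_1, y_1) = (17, 3); (x_7, y_7) = (26102926097, 4614389013).


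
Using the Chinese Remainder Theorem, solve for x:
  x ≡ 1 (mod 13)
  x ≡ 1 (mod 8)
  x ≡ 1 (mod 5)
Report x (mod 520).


Moduli 13, 8, 5 are pairwise coprime; by CRT there is a unique solution modulo M = 13 · 8 · 5 = 520.
Solve pairwise, accumulating the modulus:
  Start with x ≡ 1 (mod 13).
  Combine with x ≡ 1 (mod 8): since gcd(13, 8) = 1, we get a unique residue mod 104.
    Write x = 1 + 13·t and substitute into x ≡ 1 (mod 8): 13·t ≡ 1 − 1 = 0 (mod 8).
    Reduce coefficients mod 8: 5·t ≡ 0 (mod 8).
    The inverse of 5 mod 8 is 5 (since 5·5 = 25 = 3·8 + 1), so t ≡ 5·0 = 0 ≡ 0 (mod 8).
    Then x = 1 + 13·0 = 1, valid modulo lcm(13, 8) = 104: x ≡ 1 (mod 104).
  Combine with x ≡ 1 (mod 5): since gcd(104, 5) = 1, we get a unique residue mod 520.
    Write x = 1 + 104·t and substitute into x ≡ 1 (mod 5): 104·t ≡ 1 − 1 = 0 (mod 5).
    Reduce coefficients mod 5: 4·t ≡ 0 (mod 5).
    The inverse of 4 mod 5 is 4 (since 4·4 = 16 = 3·5 + 1), so t ≡ 4·0 = 0 ≡ 0 (mod 5).
    Then x = 1 + 104·0 = 1, valid modulo lcm(104, 5) = 520: x ≡ 1 (mod 520).
Verify: 1 mod 13 = 1 ✓, 1 mod 8 = 1 ✓, 1 mod 5 = 1 ✓.

x ≡ 1 (mod 520).


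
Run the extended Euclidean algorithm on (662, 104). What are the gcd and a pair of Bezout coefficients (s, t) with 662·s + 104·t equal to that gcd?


Euclidean algorithm on (662, 104) — divide until remainder is 0:
  662 = 6 · 104 + 38
  104 = 2 · 38 + 28
  38 = 1 · 28 + 10
  28 = 2 · 10 + 8
  10 = 1 · 8 + 2
  8 = 4 · 2 + 0
gcd(662, 104) = 2.
Track Bezout coefficients alongside the remainders: start with r₀ = 662 = a·1 + b·0 (s = 1, t = 0) and r₁ = 104 = a·0 + b·1 (s = 0, t = 1); each new remainder r_{k+1} = r_{k-1} − q_k·r_k inherits s_{k+1} = s_{k-1} − q_k·s_k, t_{k+1} = t_{k-1} − q_k·t_k, so r_k = a·s_k + b·t_k at every step:
  q = 6: r = 38, s = 1 − 6·0 = 1, t = 0 − 6·1 = -6  (check: 662·1 + 104·(-6) = 38)
  q = 2: r = 28, s = 0 − 2·1 = -2, t = 1 − 2·(-6) = 13  (check: 662·(-2) + 104·13 = 28)
  q = 1: r = 10, s = 1 − 1·(-2) = 3, t = -6 − 1·13 = -19  (check: 662·3 + 104·(-19) = 10)
  q = 2: r = 8, s = -2 − 2·3 = -8, t = 13 − 2·(-19) = 51  (check: 662·(-8) + 104·51 = 8)
  q = 1: r = 2, s = 3 − 1·(-8) = 11, t = -19 − 1·51 = -70  (check: 662·11 + 104·(-70) = 2)
The row with r = 2 (the gcd) gives the Bezout coefficients s = 11, t = -70.
Result: 662 · (11) + 104 · (-70) = 2.

gcd(662, 104) = 2; s = 11, t = -70 (check: 662·11 + 104·(-70) = 2).


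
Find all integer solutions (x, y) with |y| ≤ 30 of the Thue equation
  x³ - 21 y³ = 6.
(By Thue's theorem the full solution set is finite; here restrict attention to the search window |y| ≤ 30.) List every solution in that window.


The equation is x³ - 21y³ = 6. For fixed y, x³ = 21·y³ + 6, so a solution requires the RHS to be a perfect cube.
Strategy: iterate y from -30 to 30, compute RHS = 21·y³ + 6, and check whether it is a (positive or negative) perfect cube.
Check small values of y:
  y = 0: RHS = 6 is not a perfect cube.
  y = 1: RHS = 27 = (3)³ ⇒ x = 3 works.
  y = -1: RHS = -15 is not a perfect cube.
  y = 2: RHS = 174 is not a perfect cube.
  y = -2: RHS = -162 is not a perfect cube.
  y = 3: RHS = 573 is not a perfect cube.
  y = -3: RHS = -561 is not a perfect cube.
Continuing the search up to |y| = 30 finds no further solutions beyond those listed.
Collected solutions: (3, 1).

Solutions (with |y| ≤ 30): (3, 1).


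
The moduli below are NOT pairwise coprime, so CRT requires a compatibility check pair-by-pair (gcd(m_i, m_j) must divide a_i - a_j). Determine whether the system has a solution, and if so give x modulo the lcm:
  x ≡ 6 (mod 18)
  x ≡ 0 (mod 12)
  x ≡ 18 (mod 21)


Moduli 18, 12, 21 are not pairwise coprime, so CRT works modulo lcm(m_i) when all pairwise compatibility conditions hold.
Pairwise compatibility: gcd(m_i, m_j) must divide a_i - a_j for every pair.
Merge one congruence at a time:
  Start: x ≡ 6 (mod 18).
  Combine with x ≡ 0 (mod 12): gcd(18, 12) = 6; 0 - 6 = -6, which IS divisible by 6, so compatible.
    Write x = 6 + 18·t and substitute into x ≡ 0 (mod 12): 18·t ≡ 0 − 6 = -6 (mod 12).
    Divide the congruence (and modulus) by g = 6: 3·t ≡ -1 (mod 2).
    Reduce coefficients mod 2: 1·t ≡ 1 (mod 2).
    So t ≡ 1 (mod 2).
    Then x = 6 + 18·1 = 24, valid modulo lcm(18, 12) = 36: x ≡ 24 (mod 36).
  Combine with x ≡ 18 (mod 21): gcd(36, 21) = 3; 18 - 24 = -6, which IS divisible by 3, so compatible.
    Write x = 24 + 36·t and substitute into x ≡ 18 (mod 21): 36·t ≡ 18 − 24 = -6 (mod 21).
    Divide the congruence (and modulus) by g = 3: 12·t ≡ -2 (mod 7).
    Reduce coefficients mod 7: 5·t ≡ 5 (mod 7).
    The inverse of 5 mod 7 is 3 (since 5·3 = 15 = 2·7 + 1), so t ≡ 3·5 = 15 ≡ 1 (mod 7).
    Then x = 24 + 36·1 = 60, valid modulo lcm(36, 21) = 252: x ≡ 60 (mod 252).
Verify: 60 mod 18 = 6, 60 mod 12 = 0, 60 mod 21 = 18.

x ≡ 60 (mod 252).


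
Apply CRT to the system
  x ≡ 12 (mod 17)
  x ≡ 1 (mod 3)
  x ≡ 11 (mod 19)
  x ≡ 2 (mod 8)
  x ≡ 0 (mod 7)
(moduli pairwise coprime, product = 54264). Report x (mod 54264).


Product of moduli M = 17 · 3 · 19 · 8 · 7 = 54264.
Merge one congruence at a time:
  Start: x ≡ 12 (mod 17).
  Combine with x ≡ 1 (mod 3); new modulus lcm = 51.
    Write x = 12 + 17·t and substitute into x ≡ 1 (mod 3): 17·t ≡ 1 − 12 = -11 (mod 3).
    Reduce coefficients mod 3: 2·t ≡ 1 (mod 3).
    The inverse of 2 mod 3 is 2 (since 2·2 = 4 = 1·3 + 1), so t ≡ 2·1 = 2 ≡ 2 (mod 3).
    Then x = 12 + 17·2 = 46, valid modulo lcm(17, 3) = 51: x ≡ 46 (mod 51).
  Combine with x ≡ 11 (mod 19); new modulus lcm = 969.
    Write x = 46 + 51·t and substitute into x ≡ 11 (mod 19): 51·t ≡ 11 − 46 = -35 (mod 19).
    Reduce coefficients mod 19: 13·t ≡ 3 (mod 19).
    The inverse of 13 mod 19 is 3 (since 13·3 = 39 = 2·19 + 1), so t ≡ 3·3 = 9 ≡ 9 (mod 19).
    Then x = 46 + 51·9 = 505, valid modulo lcm(51, 19) = 969: x ≡ 505 (mod 969).
  Combine with x ≡ 2 (mod 8); new modulus lcm = 7752.
    Write x = 505 + 969·t and substitute into x ≡ 2 (mod 8): 969·t ≡ 2 − 505 = -503 (mod 8).
    Reduce coefficients mod 8: 1·t ≡ 1 (mod 8).
    So t ≡ 1 (mod 8).
    Then x = 505 + 969·1 = 1474, valid modulo lcm(969, 8) = 7752: x ≡ 1474 (mod 7752).
  Combine with x ≡ 0 (mod 7); new modulus lcm = 54264.
    Write x = 1474 + 7752·t and substitute into x ≡ 0 (mod 7): 7752·t ≡ 0 − 1474 = -1474 (mod 7).
    Reduce coefficients mod 7: 3·t ≡ 3 (mod 7).
    The inverse of 3 mod 7 is 5 (since 3·5 = 15 = 2·7 + 1), so t ≡ 5·3 = 15 ≡ 1 (mod 7).
    Then x = 1474 + 7752·1 = 9226, valid modulo lcm(7752, 7) = 54264: x ≡ 9226 (mod 54264).
Verify against each original: 9226 mod 17 = 12, 9226 mod 3 = 1, 9226 mod 19 = 11, 9226 mod 8 = 2, 9226 mod 7 = 0.

x ≡ 9226 (mod 54264).


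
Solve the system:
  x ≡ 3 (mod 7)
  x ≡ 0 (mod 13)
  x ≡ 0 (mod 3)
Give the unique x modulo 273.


Moduli 7, 13, 3 are pairwise coprime; by CRT there is a unique solution modulo M = 7 · 13 · 3 = 273.
Solve pairwise, accumulating the modulus:
  Start with x ≡ 3 (mod 7).
  Combine with x ≡ 0 (mod 13): since gcd(7, 13) = 1, we get a unique residue mod 91.
    Write x = 3 + 7·t and substitute into x ≡ 0 (mod 13): 7·t ≡ 0 − 3 = -3 (mod 13).
    Reduce coefficients mod 13: 7·t ≡ 10 (mod 13).
    The inverse of 7 mod 13 is 2 (since 7·2 = 14 = 1·13 + 1), so t ≡ 2·10 = 20 ≡ 7 (mod 13).
    Then x = 3 + 7·7 = 52, valid modulo lcm(7, 13) = 91: x ≡ 52 (mod 91).
  Combine with x ≡ 0 (mod 3): since gcd(91, 3) = 1, we get a unique residue mod 273.
    Write x = 52 + 91·t and substitute into x ≡ 0 (mod 3): 91·t ≡ 0 − 52 = -52 (mod 3).
    Reduce coefficients mod 3: 1·t ≡ 2 (mod 3).
    So t ≡ 2 (mod 3).
    Then x = 52 + 91·2 = 234, valid modulo lcm(91, 3) = 273: x ≡ 234 (mod 273).
Verify: 234 mod 7 = 3 ✓, 234 mod 13 = 0 ✓, 234 mod 3 = 0 ✓.

x ≡ 234 (mod 273).


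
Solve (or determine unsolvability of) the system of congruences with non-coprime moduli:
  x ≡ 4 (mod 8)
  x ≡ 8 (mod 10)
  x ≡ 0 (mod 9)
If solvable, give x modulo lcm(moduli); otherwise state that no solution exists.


Moduli 8, 10, 9 are not pairwise coprime, so CRT works modulo lcm(m_i) when all pairwise compatibility conditions hold.
Pairwise compatibility: gcd(m_i, m_j) must divide a_i - a_j for every pair.
Merge one congruence at a time:
  Start: x ≡ 4 (mod 8).
  Combine with x ≡ 8 (mod 10): gcd(8, 10) = 2; 8 - 4 = 4, which IS divisible by 2, so compatible.
    Write x = 4 + 8·t and substitute into x ≡ 8 (mod 10): 8·t ≡ 8 − 4 = 4 (mod 10).
    Divide the congruence (and modulus) by g = 2: 4·t ≡ 2 (mod 5).
    The inverse of 4 mod 5 is 4 (since 4·4 = 16 = 3·5 + 1), so t ≡ 4·2 = 8 ≡ 3 (mod 5).
    Then x = 4 + 8·3 = 28, valid modulo lcm(8, 10) = 40: x ≡ 28 (mod 40).
  Combine with x ≡ 0 (mod 9): gcd(40, 9) = 1; 0 - 28 = -28, which IS divisible by 1, so compatible.
    Write x = 28 + 40·t and substitute into x ≡ 0 (mod 9): 40·t ≡ 0 − 28 = -28 (mod 9).
    Reduce coefficients mod 9: 4·t ≡ 8 (mod 9).
    The inverse of 4 mod 9 is 7 (since 4·7 = 28 = 3·9 + 1), so t ≡ 7·8 = 56 ≡ 2 (mod 9).
    Then x = 28 + 40·2 = 108, valid modulo lcm(40, 9) = 360: x ≡ 108 (mod 360).
Verify: 108 mod 8 = 4, 108 mod 10 = 8, 108 mod 9 = 0.

x ≡ 108 (mod 360).


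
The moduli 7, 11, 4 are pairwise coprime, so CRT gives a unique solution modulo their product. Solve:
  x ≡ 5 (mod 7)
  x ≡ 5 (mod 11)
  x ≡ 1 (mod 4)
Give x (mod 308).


Moduli 7, 11, 4 are pairwise coprime; by CRT there is a unique solution modulo M = 7 · 11 · 4 = 308.
Solve pairwise, accumulating the modulus:
  Start with x ≡ 5 (mod 7).
  Combine with x ≡ 5 (mod 11): since gcd(7, 11) = 1, we get a unique residue mod 77.
    Write x = 5 + 7·t and substitute into x ≡ 5 (mod 11): 7·t ≡ 5 − 5 = 0 (mod 11).
    The inverse of 7 mod 11 is 8 (since 7·8 = 56 = 5·11 + 1), so t ≡ 8·0 = 0 ≡ 0 (mod 11).
    Then x = 5 + 7·0 = 5, valid modulo lcm(7, 11) = 77: x ≡ 5 (mod 77).
  Combine with x ≡ 1 (mod 4): since gcd(77, 4) = 1, we get a unique residue mod 308.
    Write x = 5 + 77·t and substitute into x ≡ 1 (mod 4): 77·t ≡ 1 − 5 = -4 (mod 4).
    Reduce coefficients mod 4: 1·t ≡ 0 (mod 4).
    So t ≡ 0 (mod 4).
    Then x = 5 + 77·0 = 5, valid modulo lcm(77, 4) = 308: x ≡ 5 (mod 308).
Verify: 5 mod 7 = 5 ✓, 5 mod 11 = 5 ✓, 5 mod 4 = 1 ✓.

x ≡ 5 (mod 308).


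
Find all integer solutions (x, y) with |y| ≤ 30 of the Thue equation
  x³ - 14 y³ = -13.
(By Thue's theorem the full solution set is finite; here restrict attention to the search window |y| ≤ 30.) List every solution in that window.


The equation is x³ - 14y³ = -13. For fixed y, x³ = 14·y³ − 13, so a solution requires the RHS to be a perfect cube.
Strategy: iterate y from -30 to 30, compute RHS = 14·y³ − 13, and check whether it is a (positive or negative) perfect cube.
Check small values of y:
  y = 0: RHS = -13 is not a perfect cube.
  y = 1: RHS = 1 = (1)³ ⇒ x = 1 works.
  y = -1: RHS = -27 = (-3)³ ⇒ x = -3 works.
  y = 2: RHS = 99 is not a perfect cube.
  y = -2: RHS = -125 = (-5)³ ⇒ x = -5 works.
  y = 3: RHS = 365 is not a perfect cube.
  y = -3: RHS = -391 is not a perfect cube.
Continuing the search up to |y| = 30 finds no further solutions beyond those listed.
Collected solutions: (1, 1), (-3, -1), (-5, -2).

Solutions (with |y| ≤ 30): (1, 1), (-3, -1), (-5, -2).


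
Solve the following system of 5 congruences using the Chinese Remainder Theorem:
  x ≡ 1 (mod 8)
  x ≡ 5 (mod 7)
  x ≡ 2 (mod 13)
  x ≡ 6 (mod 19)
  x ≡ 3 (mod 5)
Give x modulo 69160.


Product of moduli M = 8 · 7 · 13 · 19 · 5 = 69160.
Merge one congruence at a time:
  Start: x ≡ 1 (mod 8).
  Combine with x ≡ 5 (mod 7); new modulus lcm = 56.
    Write x = 1 + 8·t and substitute into x ≡ 5 (mod 7): 8·t ≡ 5 − 1 = 4 (mod 7).
    Reduce coefficients mod 7: 1·t ≡ 4 (mod 7).
    So t ≡ 4 (mod 7).
    Then x = 1 + 8·4 = 33, valid modulo lcm(8, 7) = 56: x ≡ 33 (mod 56).
  Combine with x ≡ 2 (mod 13); new modulus lcm = 728.
    Write x = 33 + 56·t and substitute into x ≡ 2 (mod 13): 56·t ≡ 2 − 33 = -31 (mod 13).
    Reduce coefficients mod 13: 4·t ≡ 8 (mod 13).
    The inverse of 4 mod 13 is 10 (since 4·10 = 40 = 3·13 + 1), so t ≡ 10·8 = 80 ≡ 2 (mod 13).
    Then x = 33 + 56·2 = 145, valid modulo lcm(56, 13) = 728: x ≡ 145 (mod 728).
  Combine with x ≡ 6 (mod 19); new modulus lcm = 13832.
    Write x = 145 + 728·t and substitute into x ≡ 6 (mod 19): 728·t ≡ 6 − 145 = -139 (mod 19).
    Reduce coefficients mod 19: 6·t ≡ 13 (mod 19).
    The inverse of 6 mod 19 is 16 (since 6·16 = 96 = 5·19 + 1), so t ≡ 16·13 = 208 ≡ 18 (mod 19).
    Then x = 145 + 728·18 = 13249, valid modulo lcm(728, 19) = 13832: x ≡ 13249 (mod 13832).
  Combine with x ≡ 3 (mod 5); new modulus lcm = 69160.
    Write x = 13249 + 13832·t and substitute into x ≡ 3 (mod 5): 13832·t ≡ 3 − 13249 = -13246 (mod 5).
    Reduce coefficients mod 5: 2·t ≡ 4 (mod 5).
    The inverse of 2 mod 5 is 3 (since 2·3 = 6 = 1·5 + 1), so t ≡ 3·4 = 12 ≡ 2 (mod 5).
    Then x = 13249 + 13832·2 = 40913, valid modulo lcm(13832, 5) = 69160: x ≡ 40913 (mod 69160).
Verify against each original: 40913 mod 8 = 1, 40913 mod 7 = 5, 40913 mod 13 = 2, 40913 mod 19 = 6, 40913 mod 5 = 3.

x ≡ 40913 (mod 69160).


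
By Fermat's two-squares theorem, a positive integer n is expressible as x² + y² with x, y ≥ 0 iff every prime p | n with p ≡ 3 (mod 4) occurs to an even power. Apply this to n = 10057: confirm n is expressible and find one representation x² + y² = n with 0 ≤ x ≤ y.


Step 1: Factor n = 10057 = 89 · 113.
Step 2: Check the mod-4 condition on each prime factor: 89 ≡ 1 (mod 4), exponent 1; 113 ≡ 1 (mod 4), exponent 1.
All primes ≡ 3 (mod 4) appear to even exponent (or don't appear), so by the two-squares theorem n IS expressible as a sum of two squares.
Step 3: Build a representation. Here n = 89 · 113 is a product of primes ≡ 1 (mod 4). Each prime p ≡ 1 (mod 4) is itself a sum of two squares; find a² by testing p − a² for a perfect square:
  89: 89 − 1² = 88, 89 − 2² = 85, 89 − 3² = 80, 89 − 4² = 73, 89 − 5² = 64 = 8² ⇒ 89 = 5² + 8².
  113: 113 − 1² = 112, 113 − 2² = 109, 113 − 3² = 104, 113 − 4² = 97, 113 − 5² = 88, 113 − 6² = 77, 113 − 7² = 64 = 8² ⇒ 113 = 7² + 8².
  Combine using the Brahmagupta–Fibonacci identity (a² + b²)(c² + d²) = (ac − bd)² + (ad + bc)² = (ac + bd)² + (ad − bc)²:
  89 · 113 = 10057: from (5² + 8²)(7² + 8²), take (5·7 − 8·8, 5·8 + 8·7) = (35 − 64, 40 + 56) = (-29, 96); dropping signs (only squares matter) gives (29, 96); check 29² + 96² = 841 + 9216 = 10057 ✓.
Step 4: Order so x ≤ y and verify: 29² + 96² = 841 + 9216 = 10057 = n. ✓

n = 10057 = 29² + 96² (one valid representation with x ≤ y).


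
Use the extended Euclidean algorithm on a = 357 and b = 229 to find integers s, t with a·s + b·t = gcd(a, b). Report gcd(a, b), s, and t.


Euclidean algorithm on (357, 229) — divide until remainder is 0:
  357 = 1 · 229 + 128
  229 = 1 · 128 + 101
  128 = 1 · 101 + 27
  101 = 3 · 27 + 20
  27 = 1 · 20 + 7
  20 = 2 · 7 + 6
  7 = 1 · 6 + 1
  6 = 6 · 1 + 0
gcd(357, 229) = 1.
Track Bezout coefficients alongside the remainders: start with r₀ = 357 = a·1 + b·0 (s = 1, t = 0) and r₁ = 229 = a·0 + b·1 (s = 0, t = 1); each new remainder r_{k+1} = r_{k-1} − q_k·r_k inherits s_{k+1} = s_{k-1} − q_k·s_k, t_{k+1} = t_{k-1} − q_k·t_k, so r_k = a·s_k + b·t_k at every step:
  q = 1: r = 128, s = 1 − 1·0 = 1, t = 0 − 1·1 = -1  (check: 357·1 + 229·(-1) = 128)
  q = 1: r = 101, s = 0 − 1·1 = -1, t = 1 − 1·(-1) = 2  (check: 357·(-1) + 229·2 = 101)
  q = 1: r = 27, s = 1 − 1·(-1) = 2, t = -1 − 1·2 = -3  (check: 357·2 + 229·(-3) = 27)
  q = 3: r = 20, s = -1 − 3·2 = -7, t = 2 − 3·(-3) = 11  (check: 357·(-7) + 229·11 = 20)
  q = 1: r = 7, s = 2 − 1·(-7) = 9, t = -3 − 1·11 = -14  (check: 357·9 + 229·(-14) = 7)
  q = 2: r = 6, s = -7 − 2·9 = -25, t = 11 − 2·(-14) = 39  (check: 357·(-25) + 229·39 = 6)
  q = 1: r = 1, s = 9 − 1·(-25) = 34, t = -14 − 1·39 = -53  (check: 357·34 + 229·(-53) = 1)
The row with r = 1 (the gcd) gives the Bezout coefficients s = 34, t = -53.
Result: 357 · (34) + 229 · (-53) = 1.

gcd(357, 229) = 1; s = 34, t = -53 (check: 357·34 + 229·(-53) = 1).


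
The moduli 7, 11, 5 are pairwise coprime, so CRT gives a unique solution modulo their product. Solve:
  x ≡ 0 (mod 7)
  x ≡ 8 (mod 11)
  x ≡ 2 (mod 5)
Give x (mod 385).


Moduli 7, 11, 5 are pairwise coprime; by CRT there is a unique solution modulo M = 7 · 11 · 5 = 385.
Solve pairwise, accumulating the modulus:
  Start with x ≡ 0 (mod 7).
  Combine with x ≡ 8 (mod 11): since gcd(7, 11) = 1, we get a unique residue mod 77.
    Write x = 0 + 7·t and substitute into x ≡ 8 (mod 11): 7·t ≡ 8 − 0 = 8 (mod 11).
    The inverse of 7 mod 11 is 8 (since 7·8 = 56 = 5·11 + 1), so t ≡ 8·8 = 64 ≡ 9 (mod 11).
    Then x = 0 + 7·9 = 63, valid modulo lcm(7, 11) = 77: x ≡ 63 (mod 77).
  Combine with x ≡ 2 (mod 5): since gcd(77, 5) = 1, we get a unique residue mod 385.
    Write x = 63 + 77·t and substitute into x ≡ 2 (mod 5): 77·t ≡ 2 − 63 = -61 (mod 5).
    Reduce coefficients mod 5: 2·t ≡ 4 (mod 5).
    The inverse of 2 mod 5 is 3 (since 2·3 = 6 = 1·5 + 1), so t ≡ 3·4 = 12 ≡ 2 (mod 5).
    Then x = 63 + 77·2 = 217, valid modulo lcm(77, 5) = 385: x ≡ 217 (mod 385).
Verify: 217 mod 7 = 0 ✓, 217 mod 11 = 8 ✓, 217 mod 5 = 2 ✓.

x ≡ 217 (mod 385).


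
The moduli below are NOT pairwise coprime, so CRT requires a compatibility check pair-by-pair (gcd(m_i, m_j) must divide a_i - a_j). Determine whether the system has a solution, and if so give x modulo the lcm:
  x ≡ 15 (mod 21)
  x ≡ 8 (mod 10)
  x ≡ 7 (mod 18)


Moduli 21, 10, 18 are not pairwise coprime, so CRT works modulo lcm(m_i) when all pairwise compatibility conditions hold.
Pairwise compatibility: gcd(m_i, m_j) must divide a_i - a_j for every pair.
Merge one congruence at a time:
  Start: x ≡ 15 (mod 21).
  Combine with x ≡ 8 (mod 10): gcd(21, 10) = 1; 8 - 15 = -7, which IS divisible by 1, so compatible.
    Write x = 15 + 21·t and substitute into x ≡ 8 (mod 10): 21·t ≡ 8 − 15 = -7 (mod 10).
    Reduce coefficients mod 10: 1·t ≡ 3 (mod 10).
    So t ≡ 3 (mod 10).
    Then x = 15 + 21·3 = 78, valid modulo lcm(21, 10) = 210: x ≡ 78 (mod 210).
  Combine with x ≡ 7 (mod 18): gcd(210, 18) = 6, and 7 - 78 = -71 is NOT divisible by 6.
    ⇒ system is inconsistent (no integer solution).

No solution (the system is inconsistent).


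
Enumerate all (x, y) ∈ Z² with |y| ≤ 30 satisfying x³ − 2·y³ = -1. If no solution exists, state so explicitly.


The equation is x³ - 2y³ = -1. For fixed y, x³ = 2·y³ − 1, so a solution requires the RHS to be a perfect cube.
Strategy: iterate y from -30 to 30, compute RHS = 2·y³ − 1, and check whether it is a (positive or negative) perfect cube.
Check small values of y:
  y = 0: RHS = -1 = (-1)³ ⇒ x = -1 works.
  y = 1: RHS = 1 = (1)³ ⇒ x = 1 works.
  y = -1: RHS = -3 is not a perfect cube.
  y = 2: RHS = 15 is not a perfect cube.
  y = -2: RHS = -17 is not a perfect cube.
  y = 3: RHS = 53 is not a perfect cube.
  y = -3: RHS = -55 is not a perfect cube.
Continuing the search up to |y| = 30 finds no further solutions beyond those listed.
Collected solutions: (-1, 0), (1, 1).

Solutions (with |y| ≤ 30): (-1, 0), (1, 1).


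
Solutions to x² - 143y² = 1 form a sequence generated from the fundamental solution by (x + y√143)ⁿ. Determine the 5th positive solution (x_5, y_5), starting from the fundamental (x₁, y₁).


Step 1: Find the fundamental solution (x₁, y₁) of x² - 143y² = 1.
  Expand √143 as a continued fraction. a₀ = ⌊√143⌋ = 11; iterate m_{k+1} = d_k·a_k − m_k, d_{k+1} = (143 − m_{k+1}²)/d_k, a_{k+1} = ⌊(a₀ + m_{k+1})/d_{k+1}⌋ (starting m₀ = 0, d₀ = 1), with convergents p_k = a_k·p_{k-1} + p_{k-2}, q_k = a_k·q_{k-1} + q_{k-2} (p₋₁ = 1, q₋₁ = 0):
  k = 0: a₀ = 11; p₀/q₀ = 11/1; p₀² − 143·q₀² = 121 − 143 = -22.
  k = 1: m = 11, d = 22, a = ⌊(11 + 11)/22⌋ = 1; p/q = (1·11 + 1)/(1·1 + 0) = 12/1; p² − 143·q² = 144 − 143 = 1.
  The first convergent with p² − 143·q² = 1 gives the fundamental solution (x₁, y₁) = (12, 1).
Step 2: Apply the recurrence (x_{n+1}, y_{n+1}) = (x₁x_n + 143y₁y_n, x₁y_n + y₁x_n) repeatedly.
  From (x_1, y_1) = (12, 1): x_2 = 12·12 + 143·1·1 = 287; y_2 = 12·1 + 1·12 = 24.
  From (x_2, y_2) = (287, 24): x_3 = 12·287 + 143·1·24 = 6876; y_3 = 12·24 + 1·287 = 575.
  From (x_3, y_3) = (6876, 575): x_4 = 12·6876 + 143·1·575 = 164737; y_4 = 12·575 + 1·6876 = 13776.
  From (x_4, y_4) = (164737, 13776): x_5 = 12·164737 + 143·1·13776 = 3946812; y_5 = 12·13776 + 1·164737 = 330049.
Step 3: Verify x_5² - 143·y_5² = 15577324963344 - 15577324963343 = 1 (should be 1). ✓

(x_1, y_1) = (12, 1); (x_5, y_5) = (3946812, 330049).


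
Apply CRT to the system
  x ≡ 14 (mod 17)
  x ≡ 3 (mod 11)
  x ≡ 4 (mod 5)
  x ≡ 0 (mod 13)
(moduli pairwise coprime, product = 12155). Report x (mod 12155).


Product of moduli M = 17 · 11 · 5 · 13 = 12155.
Merge one congruence at a time:
  Start: x ≡ 14 (mod 17).
  Combine with x ≡ 3 (mod 11); new modulus lcm = 187.
    Write x = 14 + 17·t and substitute into x ≡ 3 (mod 11): 17·t ≡ 3 − 14 = -11 (mod 11).
    Reduce coefficients mod 11: 6·t ≡ 0 (mod 11).
    The inverse of 6 mod 11 is 2 (since 6·2 = 12 = 1·11 + 1), so t ≡ 2·0 = 0 ≡ 0 (mod 11).
    Then x = 14 + 17·0 = 14, valid modulo lcm(17, 11) = 187: x ≡ 14 (mod 187).
  Combine with x ≡ 4 (mod 5); new modulus lcm = 935.
    Write x = 14 + 187·t and substitute into x ≡ 4 (mod 5): 187·t ≡ 4 − 14 = -10 (mod 5).
    Reduce coefficients mod 5: 2·t ≡ 0 (mod 5).
    The inverse of 2 mod 5 is 3 (since 2·3 = 6 = 1·5 + 1), so t ≡ 3·0 = 0 ≡ 0 (mod 5).
    Then x = 14 + 187·0 = 14, valid modulo lcm(187, 5) = 935: x ≡ 14 (mod 935).
  Combine with x ≡ 0 (mod 13); new modulus lcm = 12155.
    Write x = 14 + 935·t and substitute into x ≡ 0 (mod 13): 935·t ≡ 0 − 14 = -14 (mod 13).
    Reduce coefficients mod 13: 12·t ≡ 12 (mod 13).
    The inverse of 12 mod 13 is 12 (since 12·12 = 144 = 11·13 + 1), so t ≡ 12·12 = 144 ≡ 1 (mod 13).
    Then x = 14 + 935·1 = 949, valid modulo lcm(935, 13) = 12155: x ≡ 949 (mod 12155).
Verify against each original: 949 mod 17 = 14, 949 mod 11 = 3, 949 mod 5 = 4, 949 mod 13 = 0.

x ≡ 949 (mod 12155).


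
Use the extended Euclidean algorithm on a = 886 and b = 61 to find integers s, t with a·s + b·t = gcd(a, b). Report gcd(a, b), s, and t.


Euclidean algorithm on (886, 61) — divide until remainder is 0:
  886 = 14 · 61 + 32
  61 = 1 · 32 + 29
  32 = 1 · 29 + 3
  29 = 9 · 3 + 2
  3 = 1 · 2 + 1
  2 = 2 · 1 + 0
gcd(886, 61) = 1.
Track Bezout coefficients alongside the remainders: start with r₀ = 886 = a·1 + b·0 (s = 1, t = 0) and r₁ = 61 = a·0 + b·1 (s = 0, t = 1); each new remainder r_{k+1} = r_{k-1} − q_k·r_k inherits s_{k+1} = s_{k-1} − q_k·s_k, t_{k+1} = t_{k-1} − q_k·t_k, so r_k = a·s_k + b·t_k at every step:
  q = 14: r = 32, s = 1 − 14·0 = 1, t = 0 − 14·1 = -14  (check: 886·1 + 61·(-14) = 32)
  q = 1: r = 29, s = 0 − 1·1 = -1, t = 1 − 1·(-14) = 15  (check: 886·(-1) + 61·15 = 29)
  q = 1: r = 3, s = 1 − 1·(-1) = 2, t = -14 − 1·15 = -29  (check: 886·2 + 61·(-29) = 3)
  q = 9: r = 2, s = -1 − 9·2 = -19, t = 15 − 9·(-29) = 276  (check: 886·(-19) + 61·276 = 2)
  q = 1: r = 1, s = 2 − 1·(-19) = 21, t = -29 − 1·276 = -305  (check: 886·21 + 61·(-305) = 1)
The row with r = 1 (the gcd) gives the Bezout coefficients s = 21, t = -305.
Result: 886 · (21) + 61 · (-305) = 1.

gcd(886, 61) = 1; s = 21, t = -305 (check: 886·21 + 61·(-305) = 1).
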